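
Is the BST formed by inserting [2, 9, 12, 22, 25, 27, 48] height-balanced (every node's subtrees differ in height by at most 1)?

Tree (level-order array): [2, None, 9, None, 12, None, 22, None, 25, None, 27, None, 48]
Definition: a tree is height-balanced if, at every node, |h(left) - h(right)| <= 1 (empty subtree has height -1).
Bottom-up per-node check:
  node 48: h_left=-1, h_right=-1, diff=0 [OK], height=0
  node 27: h_left=-1, h_right=0, diff=1 [OK], height=1
  node 25: h_left=-1, h_right=1, diff=2 [FAIL (|-1-1|=2 > 1)], height=2
  node 22: h_left=-1, h_right=2, diff=3 [FAIL (|-1-2|=3 > 1)], height=3
  node 12: h_left=-1, h_right=3, diff=4 [FAIL (|-1-3|=4 > 1)], height=4
  node 9: h_left=-1, h_right=4, diff=5 [FAIL (|-1-4|=5 > 1)], height=5
  node 2: h_left=-1, h_right=5, diff=6 [FAIL (|-1-5|=6 > 1)], height=6
Node 25 violates the condition: |-1 - 1| = 2 > 1.
Result: Not balanced


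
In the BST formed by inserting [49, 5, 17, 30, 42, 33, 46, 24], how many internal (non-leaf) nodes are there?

Tree built from: [49, 5, 17, 30, 42, 33, 46, 24]
Tree (level-order array): [49, 5, None, None, 17, None, 30, 24, 42, None, None, 33, 46]
Rule: An internal node has at least one child.
Per-node child counts:
  node 49: 1 child(ren)
  node 5: 1 child(ren)
  node 17: 1 child(ren)
  node 30: 2 child(ren)
  node 24: 0 child(ren)
  node 42: 2 child(ren)
  node 33: 0 child(ren)
  node 46: 0 child(ren)
Matching nodes: [49, 5, 17, 30, 42]
Count of internal (non-leaf) nodes: 5


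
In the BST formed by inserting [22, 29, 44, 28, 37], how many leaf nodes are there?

Tree built from: [22, 29, 44, 28, 37]
Tree (level-order array): [22, None, 29, 28, 44, None, None, 37]
Rule: A leaf has 0 children.
Per-node child counts:
  node 22: 1 child(ren)
  node 29: 2 child(ren)
  node 28: 0 child(ren)
  node 44: 1 child(ren)
  node 37: 0 child(ren)
Matching nodes: [28, 37]
Count of leaf nodes: 2


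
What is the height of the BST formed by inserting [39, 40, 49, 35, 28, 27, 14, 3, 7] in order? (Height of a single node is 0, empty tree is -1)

Insertion order: [39, 40, 49, 35, 28, 27, 14, 3, 7]
Tree (level-order array): [39, 35, 40, 28, None, None, 49, 27, None, None, None, 14, None, 3, None, None, 7]
Compute height bottom-up (empty subtree = -1):
  height(7) = 1 + max(-1, -1) = 0
  height(3) = 1 + max(-1, 0) = 1
  height(14) = 1 + max(1, -1) = 2
  height(27) = 1 + max(2, -1) = 3
  height(28) = 1 + max(3, -1) = 4
  height(35) = 1 + max(4, -1) = 5
  height(49) = 1 + max(-1, -1) = 0
  height(40) = 1 + max(-1, 0) = 1
  height(39) = 1 + max(5, 1) = 6
Height = 6


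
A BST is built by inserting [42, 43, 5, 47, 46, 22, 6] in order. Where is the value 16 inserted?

Starting tree (level order): [42, 5, 43, None, 22, None, 47, 6, None, 46]
Insertion path: 42 -> 5 -> 22 -> 6
Result: insert 16 as right child of 6
Final tree (level order): [42, 5, 43, None, 22, None, 47, 6, None, 46, None, None, 16]


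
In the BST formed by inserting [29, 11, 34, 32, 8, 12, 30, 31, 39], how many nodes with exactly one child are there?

Tree built from: [29, 11, 34, 32, 8, 12, 30, 31, 39]
Tree (level-order array): [29, 11, 34, 8, 12, 32, 39, None, None, None, None, 30, None, None, None, None, 31]
Rule: These are nodes with exactly 1 non-null child.
Per-node child counts:
  node 29: 2 child(ren)
  node 11: 2 child(ren)
  node 8: 0 child(ren)
  node 12: 0 child(ren)
  node 34: 2 child(ren)
  node 32: 1 child(ren)
  node 30: 1 child(ren)
  node 31: 0 child(ren)
  node 39: 0 child(ren)
Matching nodes: [32, 30]
Count of nodes with exactly one child: 2


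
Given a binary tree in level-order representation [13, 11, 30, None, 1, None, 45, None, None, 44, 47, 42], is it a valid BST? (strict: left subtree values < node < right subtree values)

Level-order array: [13, 11, 30, None, 1, None, 45, None, None, 44, 47, 42]
Validate using subtree bounds (lo, hi): at each node, require lo < value < hi,
then recurse left with hi=value and right with lo=value.
Preorder trace (stopping at first violation):
  at node 13 with bounds (-inf, +inf): OK
  at node 11 with bounds (-inf, 13): OK
  at node 1 with bounds (11, 13): VIOLATION
Node 1 violates its bound: not (11 < 1 < 13).
Result: Not a valid BST


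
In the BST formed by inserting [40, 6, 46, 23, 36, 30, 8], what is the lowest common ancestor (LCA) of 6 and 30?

Tree insertion order: [40, 6, 46, 23, 36, 30, 8]
Tree (level-order array): [40, 6, 46, None, 23, None, None, 8, 36, None, None, 30]
In a BST, the LCA of p=6, q=30 is the first node v on the
root-to-leaf path with p <= v <= q (go left if both < v, right if both > v).
Walk from root:
  at 40: both 6 and 30 < 40, go left
  at 6: 6 <= 6 <= 30, this is the LCA
LCA = 6


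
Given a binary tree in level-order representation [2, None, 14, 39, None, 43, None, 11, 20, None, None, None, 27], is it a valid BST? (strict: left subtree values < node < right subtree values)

Level-order array: [2, None, 14, 39, None, 43, None, 11, 20, None, None, None, 27]
Validate using subtree bounds (lo, hi): at each node, require lo < value < hi,
then recurse left with hi=value and right with lo=value.
Preorder trace (stopping at first violation):
  at node 2 with bounds (-inf, +inf): OK
  at node 14 with bounds (2, +inf): OK
  at node 39 with bounds (2, 14): VIOLATION
Node 39 violates its bound: not (2 < 39 < 14).
Result: Not a valid BST


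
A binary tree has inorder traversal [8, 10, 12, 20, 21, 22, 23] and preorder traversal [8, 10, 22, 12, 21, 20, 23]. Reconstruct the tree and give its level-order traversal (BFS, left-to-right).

Inorder:  [8, 10, 12, 20, 21, 22, 23]
Preorder: [8, 10, 22, 12, 21, 20, 23]
Algorithm: preorder visits root first, so consume preorder in order;
for each root, split the current inorder slice at that value into
left-subtree inorder and right-subtree inorder, then recurse.
Recursive splits:
  root=8; inorder splits into left=[], right=[10, 12, 20, 21, 22, 23]
  root=10; inorder splits into left=[], right=[12, 20, 21, 22, 23]
  root=22; inorder splits into left=[12, 20, 21], right=[23]
  root=12; inorder splits into left=[], right=[20, 21]
  root=21; inorder splits into left=[20], right=[]
  root=20; inorder splits into left=[], right=[]
  root=23; inorder splits into left=[], right=[]
Reconstructed level-order: [8, 10, 22, 12, 23, 21, 20]


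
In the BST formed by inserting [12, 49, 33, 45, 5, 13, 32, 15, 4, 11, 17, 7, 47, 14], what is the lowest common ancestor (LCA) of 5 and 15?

Tree insertion order: [12, 49, 33, 45, 5, 13, 32, 15, 4, 11, 17, 7, 47, 14]
Tree (level-order array): [12, 5, 49, 4, 11, 33, None, None, None, 7, None, 13, 45, None, None, None, 32, None, 47, 15, None, None, None, 14, 17]
In a BST, the LCA of p=5, q=15 is the first node v on the
root-to-leaf path with p <= v <= q (go left if both < v, right if both > v).
Walk from root:
  at 12: 5 <= 12 <= 15, this is the LCA
LCA = 12


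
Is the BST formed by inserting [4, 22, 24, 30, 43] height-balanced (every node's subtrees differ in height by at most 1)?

Tree (level-order array): [4, None, 22, None, 24, None, 30, None, 43]
Definition: a tree is height-balanced if, at every node, |h(left) - h(right)| <= 1 (empty subtree has height -1).
Bottom-up per-node check:
  node 43: h_left=-1, h_right=-1, diff=0 [OK], height=0
  node 30: h_left=-1, h_right=0, diff=1 [OK], height=1
  node 24: h_left=-1, h_right=1, diff=2 [FAIL (|-1-1|=2 > 1)], height=2
  node 22: h_left=-1, h_right=2, diff=3 [FAIL (|-1-2|=3 > 1)], height=3
  node 4: h_left=-1, h_right=3, diff=4 [FAIL (|-1-3|=4 > 1)], height=4
Node 24 violates the condition: |-1 - 1| = 2 > 1.
Result: Not balanced


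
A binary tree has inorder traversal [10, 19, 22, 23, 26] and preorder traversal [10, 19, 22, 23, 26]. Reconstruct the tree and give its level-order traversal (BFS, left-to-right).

Inorder:  [10, 19, 22, 23, 26]
Preorder: [10, 19, 22, 23, 26]
Algorithm: preorder visits root first, so consume preorder in order;
for each root, split the current inorder slice at that value into
left-subtree inorder and right-subtree inorder, then recurse.
Recursive splits:
  root=10; inorder splits into left=[], right=[19, 22, 23, 26]
  root=19; inorder splits into left=[], right=[22, 23, 26]
  root=22; inorder splits into left=[], right=[23, 26]
  root=23; inorder splits into left=[], right=[26]
  root=26; inorder splits into left=[], right=[]
Reconstructed level-order: [10, 19, 22, 23, 26]


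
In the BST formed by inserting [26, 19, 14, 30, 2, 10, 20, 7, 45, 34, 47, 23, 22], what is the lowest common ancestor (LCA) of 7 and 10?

Tree insertion order: [26, 19, 14, 30, 2, 10, 20, 7, 45, 34, 47, 23, 22]
Tree (level-order array): [26, 19, 30, 14, 20, None, 45, 2, None, None, 23, 34, 47, None, 10, 22, None, None, None, None, None, 7]
In a BST, the LCA of p=7, q=10 is the first node v on the
root-to-leaf path with p <= v <= q (go left if both < v, right if both > v).
Walk from root:
  at 26: both 7 and 10 < 26, go left
  at 19: both 7 and 10 < 19, go left
  at 14: both 7 and 10 < 14, go left
  at 2: both 7 and 10 > 2, go right
  at 10: 7 <= 10 <= 10, this is the LCA
LCA = 10


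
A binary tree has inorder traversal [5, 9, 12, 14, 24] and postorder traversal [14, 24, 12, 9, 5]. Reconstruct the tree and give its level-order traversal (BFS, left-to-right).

Inorder:   [5, 9, 12, 14, 24]
Postorder: [14, 24, 12, 9, 5]
Algorithm: postorder visits root last, so walk postorder right-to-left;
each value is the root of the current inorder slice — split it at that
value, recurse on the right subtree first, then the left.
Recursive splits:
  root=5; inorder splits into left=[], right=[9, 12, 14, 24]
  root=9; inorder splits into left=[], right=[12, 14, 24]
  root=12; inorder splits into left=[], right=[14, 24]
  root=24; inorder splits into left=[14], right=[]
  root=14; inorder splits into left=[], right=[]
Reconstructed level-order: [5, 9, 12, 24, 14]


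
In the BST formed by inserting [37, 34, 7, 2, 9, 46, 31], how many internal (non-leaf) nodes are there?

Tree built from: [37, 34, 7, 2, 9, 46, 31]
Tree (level-order array): [37, 34, 46, 7, None, None, None, 2, 9, None, None, None, 31]
Rule: An internal node has at least one child.
Per-node child counts:
  node 37: 2 child(ren)
  node 34: 1 child(ren)
  node 7: 2 child(ren)
  node 2: 0 child(ren)
  node 9: 1 child(ren)
  node 31: 0 child(ren)
  node 46: 0 child(ren)
Matching nodes: [37, 34, 7, 9]
Count of internal (non-leaf) nodes: 4


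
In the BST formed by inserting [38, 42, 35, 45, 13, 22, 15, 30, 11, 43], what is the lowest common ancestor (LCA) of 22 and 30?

Tree insertion order: [38, 42, 35, 45, 13, 22, 15, 30, 11, 43]
Tree (level-order array): [38, 35, 42, 13, None, None, 45, 11, 22, 43, None, None, None, 15, 30]
In a BST, the LCA of p=22, q=30 is the first node v on the
root-to-leaf path with p <= v <= q (go left if both < v, right if both > v).
Walk from root:
  at 38: both 22 and 30 < 38, go left
  at 35: both 22 and 30 < 35, go left
  at 13: both 22 and 30 > 13, go right
  at 22: 22 <= 22 <= 30, this is the LCA
LCA = 22


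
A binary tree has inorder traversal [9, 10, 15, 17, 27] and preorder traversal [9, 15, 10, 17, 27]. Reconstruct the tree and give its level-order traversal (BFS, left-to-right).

Inorder:  [9, 10, 15, 17, 27]
Preorder: [9, 15, 10, 17, 27]
Algorithm: preorder visits root first, so consume preorder in order;
for each root, split the current inorder slice at that value into
left-subtree inorder and right-subtree inorder, then recurse.
Recursive splits:
  root=9; inorder splits into left=[], right=[10, 15, 17, 27]
  root=15; inorder splits into left=[10], right=[17, 27]
  root=10; inorder splits into left=[], right=[]
  root=17; inorder splits into left=[], right=[27]
  root=27; inorder splits into left=[], right=[]
Reconstructed level-order: [9, 15, 10, 17, 27]


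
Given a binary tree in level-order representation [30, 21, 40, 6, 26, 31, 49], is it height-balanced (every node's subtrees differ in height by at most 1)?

Tree (level-order array): [30, 21, 40, 6, 26, 31, 49]
Definition: a tree is height-balanced if, at every node, |h(left) - h(right)| <= 1 (empty subtree has height -1).
Bottom-up per-node check:
  node 6: h_left=-1, h_right=-1, diff=0 [OK], height=0
  node 26: h_left=-1, h_right=-1, diff=0 [OK], height=0
  node 21: h_left=0, h_right=0, diff=0 [OK], height=1
  node 31: h_left=-1, h_right=-1, diff=0 [OK], height=0
  node 49: h_left=-1, h_right=-1, diff=0 [OK], height=0
  node 40: h_left=0, h_right=0, diff=0 [OK], height=1
  node 30: h_left=1, h_right=1, diff=0 [OK], height=2
All nodes satisfy the balance condition.
Result: Balanced


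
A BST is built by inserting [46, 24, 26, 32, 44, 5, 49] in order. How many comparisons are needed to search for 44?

Search path for 44: 46 -> 24 -> 26 -> 32 -> 44
Found: True
Comparisons: 5


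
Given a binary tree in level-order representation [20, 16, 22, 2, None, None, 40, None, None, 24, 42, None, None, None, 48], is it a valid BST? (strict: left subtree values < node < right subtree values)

Level-order array: [20, 16, 22, 2, None, None, 40, None, None, 24, 42, None, None, None, 48]
Validate using subtree bounds (lo, hi): at each node, require lo < value < hi,
then recurse left with hi=value and right with lo=value.
Preorder trace (stopping at first violation):
  at node 20 with bounds (-inf, +inf): OK
  at node 16 with bounds (-inf, 20): OK
  at node 2 with bounds (-inf, 16): OK
  at node 22 with bounds (20, +inf): OK
  at node 40 with bounds (22, +inf): OK
  at node 24 with bounds (22, 40): OK
  at node 42 with bounds (40, +inf): OK
  at node 48 with bounds (42, +inf): OK
No violation found at any node.
Result: Valid BST


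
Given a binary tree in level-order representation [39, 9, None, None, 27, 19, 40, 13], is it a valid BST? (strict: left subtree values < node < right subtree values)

Level-order array: [39, 9, None, None, 27, 19, 40, 13]
Validate using subtree bounds (lo, hi): at each node, require lo < value < hi,
then recurse left with hi=value and right with lo=value.
Preorder trace (stopping at first violation):
  at node 39 with bounds (-inf, +inf): OK
  at node 9 with bounds (-inf, 39): OK
  at node 27 with bounds (9, 39): OK
  at node 19 with bounds (9, 27): OK
  at node 13 with bounds (9, 19): OK
  at node 40 with bounds (27, 39): VIOLATION
Node 40 violates its bound: not (27 < 40 < 39).
Result: Not a valid BST


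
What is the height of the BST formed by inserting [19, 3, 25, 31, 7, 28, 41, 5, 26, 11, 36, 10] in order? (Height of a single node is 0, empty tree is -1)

Insertion order: [19, 3, 25, 31, 7, 28, 41, 5, 26, 11, 36, 10]
Tree (level-order array): [19, 3, 25, None, 7, None, 31, 5, 11, 28, 41, None, None, 10, None, 26, None, 36]
Compute height bottom-up (empty subtree = -1):
  height(5) = 1 + max(-1, -1) = 0
  height(10) = 1 + max(-1, -1) = 0
  height(11) = 1 + max(0, -1) = 1
  height(7) = 1 + max(0, 1) = 2
  height(3) = 1 + max(-1, 2) = 3
  height(26) = 1 + max(-1, -1) = 0
  height(28) = 1 + max(0, -1) = 1
  height(36) = 1 + max(-1, -1) = 0
  height(41) = 1 + max(0, -1) = 1
  height(31) = 1 + max(1, 1) = 2
  height(25) = 1 + max(-1, 2) = 3
  height(19) = 1 + max(3, 3) = 4
Height = 4


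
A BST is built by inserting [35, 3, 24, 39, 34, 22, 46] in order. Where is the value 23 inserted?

Starting tree (level order): [35, 3, 39, None, 24, None, 46, 22, 34]
Insertion path: 35 -> 3 -> 24 -> 22
Result: insert 23 as right child of 22
Final tree (level order): [35, 3, 39, None, 24, None, 46, 22, 34, None, None, None, 23]


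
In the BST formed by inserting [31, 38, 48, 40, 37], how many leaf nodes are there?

Tree built from: [31, 38, 48, 40, 37]
Tree (level-order array): [31, None, 38, 37, 48, None, None, 40]
Rule: A leaf has 0 children.
Per-node child counts:
  node 31: 1 child(ren)
  node 38: 2 child(ren)
  node 37: 0 child(ren)
  node 48: 1 child(ren)
  node 40: 0 child(ren)
Matching nodes: [37, 40]
Count of leaf nodes: 2


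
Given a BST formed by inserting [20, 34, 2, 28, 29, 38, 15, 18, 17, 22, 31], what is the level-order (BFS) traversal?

Tree insertion order: [20, 34, 2, 28, 29, 38, 15, 18, 17, 22, 31]
Tree (level-order array): [20, 2, 34, None, 15, 28, 38, None, 18, 22, 29, None, None, 17, None, None, None, None, 31]
BFS from the root, enqueuing left then right child of each popped node:
  queue [20] -> pop 20, enqueue [2, 34], visited so far: [20]
  queue [2, 34] -> pop 2, enqueue [15], visited so far: [20, 2]
  queue [34, 15] -> pop 34, enqueue [28, 38], visited so far: [20, 2, 34]
  queue [15, 28, 38] -> pop 15, enqueue [18], visited so far: [20, 2, 34, 15]
  queue [28, 38, 18] -> pop 28, enqueue [22, 29], visited so far: [20, 2, 34, 15, 28]
  queue [38, 18, 22, 29] -> pop 38, enqueue [none], visited so far: [20, 2, 34, 15, 28, 38]
  queue [18, 22, 29] -> pop 18, enqueue [17], visited so far: [20, 2, 34, 15, 28, 38, 18]
  queue [22, 29, 17] -> pop 22, enqueue [none], visited so far: [20, 2, 34, 15, 28, 38, 18, 22]
  queue [29, 17] -> pop 29, enqueue [31], visited so far: [20, 2, 34, 15, 28, 38, 18, 22, 29]
  queue [17, 31] -> pop 17, enqueue [none], visited so far: [20, 2, 34, 15, 28, 38, 18, 22, 29, 17]
  queue [31] -> pop 31, enqueue [none], visited so far: [20, 2, 34, 15, 28, 38, 18, 22, 29, 17, 31]
Result: [20, 2, 34, 15, 28, 38, 18, 22, 29, 17, 31]


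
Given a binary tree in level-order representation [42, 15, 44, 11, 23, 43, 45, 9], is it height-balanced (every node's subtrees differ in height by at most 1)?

Tree (level-order array): [42, 15, 44, 11, 23, 43, 45, 9]
Definition: a tree is height-balanced if, at every node, |h(left) - h(right)| <= 1 (empty subtree has height -1).
Bottom-up per-node check:
  node 9: h_left=-1, h_right=-1, diff=0 [OK], height=0
  node 11: h_left=0, h_right=-1, diff=1 [OK], height=1
  node 23: h_left=-1, h_right=-1, diff=0 [OK], height=0
  node 15: h_left=1, h_right=0, diff=1 [OK], height=2
  node 43: h_left=-1, h_right=-1, diff=0 [OK], height=0
  node 45: h_left=-1, h_right=-1, diff=0 [OK], height=0
  node 44: h_left=0, h_right=0, diff=0 [OK], height=1
  node 42: h_left=2, h_right=1, diff=1 [OK], height=3
All nodes satisfy the balance condition.
Result: Balanced


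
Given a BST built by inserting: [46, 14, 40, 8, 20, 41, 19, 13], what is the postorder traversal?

Tree insertion order: [46, 14, 40, 8, 20, 41, 19, 13]
Tree (level-order array): [46, 14, None, 8, 40, None, 13, 20, 41, None, None, 19]
Postorder traversal: [13, 8, 19, 20, 41, 40, 14, 46]


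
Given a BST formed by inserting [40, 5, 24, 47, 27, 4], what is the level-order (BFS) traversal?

Tree insertion order: [40, 5, 24, 47, 27, 4]
Tree (level-order array): [40, 5, 47, 4, 24, None, None, None, None, None, 27]
BFS from the root, enqueuing left then right child of each popped node:
  queue [40] -> pop 40, enqueue [5, 47], visited so far: [40]
  queue [5, 47] -> pop 5, enqueue [4, 24], visited so far: [40, 5]
  queue [47, 4, 24] -> pop 47, enqueue [none], visited so far: [40, 5, 47]
  queue [4, 24] -> pop 4, enqueue [none], visited so far: [40, 5, 47, 4]
  queue [24] -> pop 24, enqueue [27], visited so far: [40, 5, 47, 4, 24]
  queue [27] -> pop 27, enqueue [none], visited so far: [40, 5, 47, 4, 24, 27]
Result: [40, 5, 47, 4, 24, 27]


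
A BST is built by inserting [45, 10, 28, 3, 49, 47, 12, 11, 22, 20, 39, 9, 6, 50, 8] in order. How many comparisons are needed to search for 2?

Search path for 2: 45 -> 10 -> 3
Found: False
Comparisons: 3


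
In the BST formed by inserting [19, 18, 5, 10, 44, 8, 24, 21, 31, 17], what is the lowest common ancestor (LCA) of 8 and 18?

Tree insertion order: [19, 18, 5, 10, 44, 8, 24, 21, 31, 17]
Tree (level-order array): [19, 18, 44, 5, None, 24, None, None, 10, 21, 31, 8, 17]
In a BST, the LCA of p=8, q=18 is the first node v on the
root-to-leaf path with p <= v <= q (go left if both < v, right if both > v).
Walk from root:
  at 19: both 8 and 18 < 19, go left
  at 18: 8 <= 18 <= 18, this is the LCA
LCA = 18


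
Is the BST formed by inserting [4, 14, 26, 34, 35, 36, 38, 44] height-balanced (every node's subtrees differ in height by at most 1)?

Tree (level-order array): [4, None, 14, None, 26, None, 34, None, 35, None, 36, None, 38, None, 44]
Definition: a tree is height-balanced if, at every node, |h(left) - h(right)| <= 1 (empty subtree has height -1).
Bottom-up per-node check:
  node 44: h_left=-1, h_right=-1, diff=0 [OK], height=0
  node 38: h_left=-1, h_right=0, diff=1 [OK], height=1
  node 36: h_left=-1, h_right=1, diff=2 [FAIL (|-1-1|=2 > 1)], height=2
  node 35: h_left=-1, h_right=2, diff=3 [FAIL (|-1-2|=3 > 1)], height=3
  node 34: h_left=-1, h_right=3, diff=4 [FAIL (|-1-3|=4 > 1)], height=4
  node 26: h_left=-1, h_right=4, diff=5 [FAIL (|-1-4|=5 > 1)], height=5
  node 14: h_left=-1, h_right=5, diff=6 [FAIL (|-1-5|=6 > 1)], height=6
  node 4: h_left=-1, h_right=6, diff=7 [FAIL (|-1-6|=7 > 1)], height=7
Node 36 violates the condition: |-1 - 1| = 2 > 1.
Result: Not balanced


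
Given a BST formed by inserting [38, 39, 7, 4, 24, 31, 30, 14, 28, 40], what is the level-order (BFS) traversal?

Tree insertion order: [38, 39, 7, 4, 24, 31, 30, 14, 28, 40]
Tree (level-order array): [38, 7, 39, 4, 24, None, 40, None, None, 14, 31, None, None, None, None, 30, None, 28]
BFS from the root, enqueuing left then right child of each popped node:
  queue [38] -> pop 38, enqueue [7, 39], visited so far: [38]
  queue [7, 39] -> pop 7, enqueue [4, 24], visited so far: [38, 7]
  queue [39, 4, 24] -> pop 39, enqueue [40], visited so far: [38, 7, 39]
  queue [4, 24, 40] -> pop 4, enqueue [none], visited so far: [38, 7, 39, 4]
  queue [24, 40] -> pop 24, enqueue [14, 31], visited so far: [38, 7, 39, 4, 24]
  queue [40, 14, 31] -> pop 40, enqueue [none], visited so far: [38, 7, 39, 4, 24, 40]
  queue [14, 31] -> pop 14, enqueue [none], visited so far: [38, 7, 39, 4, 24, 40, 14]
  queue [31] -> pop 31, enqueue [30], visited so far: [38, 7, 39, 4, 24, 40, 14, 31]
  queue [30] -> pop 30, enqueue [28], visited so far: [38, 7, 39, 4, 24, 40, 14, 31, 30]
  queue [28] -> pop 28, enqueue [none], visited so far: [38, 7, 39, 4, 24, 40, 14, 31, 30, 28]
Result: [38, 7, 39, 4, 24, 40, 14, 31, 30, 28]


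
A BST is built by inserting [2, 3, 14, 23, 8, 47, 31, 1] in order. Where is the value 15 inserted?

Starting tree (level order): [2, 1, 3, None, None, None, 14, 8, 23, None, None, None, 47, 31]
Insertion path: 2 -> 3 -> 14 -> 23
Result: insert 15 as left child of 23
Final tree (level order): [2, 1, 3, None, None, None, 14, 8, 23, None, None, 15, 47, None, None, 31]


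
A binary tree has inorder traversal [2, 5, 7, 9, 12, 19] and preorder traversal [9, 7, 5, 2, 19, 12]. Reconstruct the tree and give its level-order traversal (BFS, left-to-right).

Inorder:  [2, 5, 7, 9, 12, 19]
Preorder: [9, 7, 5, 2, 19, 12]
Algorithm: preorder visits root first, so consume preorder in order;
for each root, split the current inorder slice at that value into
left-subtree inorder and right-subtree inorder, then recurse.
Recursive splits:
  root=9; inorder splits into left=[2, 5, 7], right=[12, 19]
  root=7; inorder splits into left=[2, 5], right=[]
  root=5; inorder splits into left=[2], right=[]
  root=2; inorder splits into left=[], right=[]
  root=19; inorder splits into left=[12], right=[]
  root=12; inorder splits into left=[], right=[]
Reconstructed level-order: [9, 7, 19, 5, 12, 2]


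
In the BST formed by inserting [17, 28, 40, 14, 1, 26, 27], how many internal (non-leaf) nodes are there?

Tree built from: [17, 28, 40, 14, 1, 26, 27]
Tree (level-order array): [17, 14, 28, 1, None, 26, 40, None, None, None, 27]
Rule: An internal node has at least one child.
Per-node child counts:
  node 17: 2 child(ren)
  node 14: 1 child(ren)
  node 1: 0 child(ren)
  node 28: 2 child(ren)
  node 26: 1 child(ren)
  node 27: 0 child(ren)
  node 40: 0 child(ren)
Matching nodes: [17, 14, 28, 26]
Count of internal (non-leaf) nodes: 4


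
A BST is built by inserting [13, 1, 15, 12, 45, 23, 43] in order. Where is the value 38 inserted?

Starting tree (level order): [13, 1, 15, None, 12, None, 45, None, None, 23, None, None, 43]
Insertion path: 13 -> 15 -> 45 -> 23 -> 43
Result: insert 38 as left child of 43
Final tree (level order): [13, 1, 15, None, 12, None, 45, None, None, 23, None, None, 43, 38]


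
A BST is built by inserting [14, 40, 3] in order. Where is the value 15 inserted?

Starting tree (level order): [14, 3, 40]
Insertion path: 14 -> 40
Result: insert 15 as left child of 40
Final tree (level order): [14, 3, 40, None, None, 15]


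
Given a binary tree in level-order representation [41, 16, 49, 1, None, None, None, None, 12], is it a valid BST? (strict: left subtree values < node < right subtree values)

Level-order array: [41, 16, 49, 1, None, None, None, None, 12]
Validate using subtree bounds (lo, hi): at each node, require lo < value < hi,
then recurse left with hi=value and right with lo=value.
Preorder trace (stopping at first violation):
  at node 41 with bounds (-inf, +inf): OK
  at node 16 with bounds (-inf, 41): OK
  at node 1 with bounds (-inf, 16): OK
  at node 12 with bounds (1, 16): OK
  at node 49 with bounds (41, +inf): OK
No violation found at any node.
Result: Valid BST


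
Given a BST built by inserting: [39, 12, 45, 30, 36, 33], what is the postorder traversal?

Tree insertion order: [39, 12, 45, 30, 36, 33]
Tree (level-order array): [39, 12, 45, None, 30, None, None, None, 36, 33]
Postorder traversal: [33, 36, 30, 12, 45, 39]


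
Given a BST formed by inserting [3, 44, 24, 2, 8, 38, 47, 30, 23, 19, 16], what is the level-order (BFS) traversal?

Tree insertion order: [3, 44, 24, 2, 8, 38, 47, 30, 23, 19, 16]
Tree (level-order array): [3, 2, 44, None, None, 24, 47, 8, 38, None, None, None, 23, 30, None, 19, None, None, None, 16]
BFS from the root, enqueuing left then right child of each popped node:
  queue [3] -> pop 3, enqueue [2, 44], visited so far: [3]
  queue [2, 44] -> pop 2, enqueue [none], visited so far: [3, 2]
  queue [44] -> pop 44, enqueue [24, 47], visited so far: [3, 2, 44]
  queue [24, 47] -> pop 24, enqueue [8, 38], visited so far: [3, 2, 44, 24]
  queue [47, 8, 38] -> pop 47, enqueue [none], visited so far: [3, 2, 44, 24, 47]
  queue [8, 38] -> pop 8, enqueue [23], visited so far: [3, 2, 44, 24, 47, 8]
  queue [38, 23] -> pop 38, enqueue [30], visited so far: [3, 2, 44, 24, 47, 8, 38]
  queue [23, 30] -> pop 23, enqueue [19], visited so far: [3, 2, 44, 24, 47, 8, 38, 23]
  queue [30, 19] -> pop 30, enqueue [none], visited so far: [3, 2, 44, 24, 47, 8, 38, 23, 30]
  queue [19] -> pop 19, enqueue [16], visited so far: [3, 2, 44, 24, 47, 8, 38, 23, 30, 19]
  queue [16] -> pop 16, enqueue [none], visited so far: [3, 2, 44, 24, 47, 8, 38, 23, 30, 19, 16]
Result: [3, 2, 44, 24, 47, 8, 38, 23, 30, 19, 16]


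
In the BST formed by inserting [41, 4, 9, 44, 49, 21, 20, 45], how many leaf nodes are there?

Tree built from: [41, 4, 9, 44, 49, 21, 20, 45]
Tree (level-order array): [41, 4, 44, None, 9, None, 49, None, 21, 45, None, 20]
Rule: A leaf has 0 children.
Per-node child counts:
  node 41: 2 child(ren)
  node 4: 1 child(ren)
  node 9: 1 child(ren)
  node 21: 1 child(ren)
  node 20: 0 child(ren)
  node 44: 1 child(ren)
  node 49: 1 child(ren)
  node 45: 0 child(ren)
Matching nodes: [20, 45]
Count of leaf nodes: 2


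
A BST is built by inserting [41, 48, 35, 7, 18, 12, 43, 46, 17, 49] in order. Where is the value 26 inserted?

Starting tree (level order): [41, 35, 48, 7, None, 43, 49, None, 18, None, 46, None, None, 12, None, None, None, None, 17]
Insertion path: 41 -> 35 -> 7 -> 18
Result: insert 26 as right child of 18
Final tree (level order): [41, 35, 48, 7, None, 43, 49, None, 18, None, 46, None, None, 12, 26, None, None, None, 17]


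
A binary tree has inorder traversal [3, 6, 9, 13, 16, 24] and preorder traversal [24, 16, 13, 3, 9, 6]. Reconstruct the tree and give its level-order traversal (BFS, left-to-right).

Inorder:  [3, 6, 9, 13, 16, 24]
Preorder: [24, 16, 13, 3, 9, 6]
Algorithm: preorder visits root first, so consume preorder in order;
for each root, split the current inorder slice at that value into
left-subtree inorder and right-subtree inorder, then recurse.
Recursive splits:
  root=24; inorder splits into left=[3, 6, 9, 13, 16], right=[]
  root=16; inorder splits into left=[3, 6, 9, 13], right=[]
  root=13; inorder splits into left=[3, 6, 9], right=[]
  root=3; inorder splits into left=[], right=[6, 9]
  root=9; inorder splits into left=[6], right=[]
  root=6; inorder splits into left=[], right=[]
Reconstructed level-order: [24, 16, 13, 3, 9, 6]


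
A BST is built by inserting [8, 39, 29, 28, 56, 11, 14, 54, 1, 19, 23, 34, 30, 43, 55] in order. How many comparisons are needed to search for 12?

Search path for 12: 8 -> 39 -> 29 -> 28 -> 11 -> 14
Found: False
Comparisons: 6


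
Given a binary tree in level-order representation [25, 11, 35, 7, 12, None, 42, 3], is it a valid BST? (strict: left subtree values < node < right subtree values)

Level-order array: [25, 11, 35, 7, 12, None, 42, 3]
Validate using subtree bounds (lo, hi): at each node, require lo < value < hi,
then recurse left with hi=value and right with lo=value.
Preorder trace (stopping at first violation):
  at node 25 with bounds (-inf, +inf): OK
  at node 11 with bounds (-inf, 25): OK
  at node 7 with bounds (-inf, 11): OK
  at node 3 with bounds (-inf, 7): OK
  at node 12 with bounds (11, 25): OK
  at node 35 with bounds (25, +inf): OK
  at node 42 with bounds (35, +inf): OK
No violation found at any node.
Result: Valid BST


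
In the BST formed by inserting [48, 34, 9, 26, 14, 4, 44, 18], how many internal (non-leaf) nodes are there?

Tree built from: [48, 34, 9, 26, 14, 4, 44, 18]
Tree (level-order array): [48, 34, None, 9, 44, 4, 26, None, None, None, None, 14, None, None, 18]
Rule: An internal node has at least one child.
Per-node child counts:
  node 48: 1 child(ren)
  node 34: 2 child(ren)
  node 9: 2 child(ren)
  node 4: 0 child(ren)
  node 26: 1 child(ren)
  node 14: 1 child(ren)
  node 18: 0 child(ren)
  node 44: 0 child(ren)
Matching nodes: [48, 34, 9, 26, 14]
Count of internal (non-leaf) nodes: 5


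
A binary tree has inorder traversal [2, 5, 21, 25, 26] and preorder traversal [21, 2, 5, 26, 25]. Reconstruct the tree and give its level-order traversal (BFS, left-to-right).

Inorder:  [2, 5, 21, 25, 26]
Preorder: [21, 2, 5, 26, 25]
Algorithm: preorder visits root first, so consume preorder in order;
for each root, split the current inorder slice at that value into
left-subtree inorder and right-subtree inorder, then recurse.
Recursive splits:
  root=21; inorder splits into left=[2, 5], right=[25, 26]
  root=2; inorder splits into left=[], right=[5]
  root=5; inorder splits into left=[], right=[]
  root=26; inorder splits into left=[25], right=[]
  root=25; inorder splits into left=[], right=[]
Reconstructed level-order: [21, 2, 26, 5, 25]


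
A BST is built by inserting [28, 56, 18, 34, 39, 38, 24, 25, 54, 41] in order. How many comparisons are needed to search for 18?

Search path for 18: 28 -> 18
Found: True
Comparisons: 2


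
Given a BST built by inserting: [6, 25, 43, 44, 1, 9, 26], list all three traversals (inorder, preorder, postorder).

Tree insertion order: [6, 25, 43, 44, 1, 9, 26]
Tree (level-order array): [6, 1, 25, None, None, 9, 43, None, None, 26, 44]
Inorder (L, root, R): [1, 6, 9, 25, 26, 43, 44]
Preorder (root, L, R): [6, 1, 25, 9, 43, 26, 44]
Postorder (L, R, root): [1, 9, 26, 44, 43, 25, 6]


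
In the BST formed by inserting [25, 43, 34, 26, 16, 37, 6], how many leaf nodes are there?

Tree built from: [25, 43, 34, 26, 16, 37, 6]
Tree (level-order array): [25, 16, 43, 6, None, 34, None, None, None, 26, 37]
Rule: A leaf has 0 children.
Per-node child counts:
  node 25: 2 child(ren)
  node 16: 1 child(ren)
  node 6: 0 child(ren)
  node 43: 1 child(ren)
  node 34: 2 child(ren)
  node 26: 0 child(ren)
  node 37: 0 child(ren)
Matching nodes: [6, 26, 37]
Count of leaf nodes: 3


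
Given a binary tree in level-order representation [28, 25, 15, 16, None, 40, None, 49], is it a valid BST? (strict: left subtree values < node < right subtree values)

Level-order array: [28, 25, 15, 16, None, 40, None, 49]
Validate using subtree bounds (lo, hi): at each node, require lo < value < hi,
then recurse left with hi=value and right with lo=value.
Preorder trace (stopping at first violation):
  at node 28 with bounds (-inf, +inf): OK
  at node 25 with bounds (-inf, 28): OK
  at node 16 with bounds (-inf, 25): OK
  at node 49 with bounds (-inf, 16): VIOLATION
Node 49 violates its bound: not (-inf < 49 < 16).
Result: Not a valid BST


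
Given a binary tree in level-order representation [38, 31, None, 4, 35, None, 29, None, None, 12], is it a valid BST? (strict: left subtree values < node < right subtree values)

Level-order array: [38, 31, None, 4, 35, None, 29, None, None, 12]
Validate using subtree bounds (lo, hi): at each node, require lo < value < hi,
then recurse left with hi=value and right with lo=value.
Preorder trace (stopping at first violation):
  at node 38 with bounds (-inf, +inf): OK
  at node 31 with bounds (-inf, 38): OK
  at node 4 with bounds (-inf, 31): OK
  at node 29 with bounds (4, 31): OK
  at node 12 with bounds (4, 29): OK
  at node 35 with bounds (31, 38): OK
No violation found at any node.
Result: Valid BST


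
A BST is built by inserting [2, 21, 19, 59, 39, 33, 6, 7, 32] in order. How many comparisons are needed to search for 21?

Search path for 21: 2 -> 21
Found: True
Comparisons: 2


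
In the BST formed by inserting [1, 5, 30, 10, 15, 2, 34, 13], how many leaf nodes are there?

Tree built from: [1, 5, 30, 10, 15, 2, 34, 13]
Tree (level-order array): [1, None, 5, 2, 30, None, None, 10, 34, None, 15, None, None, 13]
Rule: A leaf has 0 children.
Per-node child counts:
  node 1: 1 child(ren)
  node 5: 2 child(ren)
  node 2: 0 child(ren)
  node 30: 2 child(ren)
  node 10: 1 child(ren)
  node 15: 1 child(ren)
  node 13: 0 child(ren)
  node 34: 0 child(ren)
Matching nodes: [2, 13, 34]
Count of leaf nodes: 3


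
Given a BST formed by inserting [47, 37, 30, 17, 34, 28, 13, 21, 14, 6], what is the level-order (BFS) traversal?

Tree insertion order: [47, 37, 30, 17, 34, 28, 13, 21, 14, 6]
Tree (level-order array): [47, 37, None, 30, None, 17, 34, 13, 28, None, None, 6, 14, 21]
BFS from the root, enqueuing left then right child of each popped node:
  queue [47] -> pop 47, enqueue [37], visited so far: [47]
  queue [37] -> pop 37, enqueue [30], visited so far: [47, 37]
  queue [30] -> pop 30, enqueue [17, 34], visited so far: [47, 37, 30]
  queue [17, 34] -> pop 17, enqueue [13, 28], visited so far: [47, 37, 30, 17]
  queue [34, 13, 28] -> pop 34, enqueue [none], visited so far: [47, 37, 30, 17, 34]
  queue [13, 28] -> pop 13, enqueue [6, 14], visited so far: [47, 37, 30, 17, 34, 13]
  queue [28, 6, 14] -> pop 28, enqueue [21], visited so far: [47, 37, 30, 17, 34, 13, 28]
  queue [6, 14, 21] -> pop 6, enqueue [none], visited so far: [47, 37, 30, 17, 34, 13, 28, 6]
  queue [14, 21] -> pop 14, enqueue [none], visited so far: [47, 37, 30, 17, 34, 13, 28, 6, 14]
  queue [21] -> pop 21, enqueue [none], visited so far: [47, 37, 30, 17, 34, 13, 28, 6, 14, 21]
Result: [47, 37, 30, 17, 34, 13, 28, 6, 14, 21]


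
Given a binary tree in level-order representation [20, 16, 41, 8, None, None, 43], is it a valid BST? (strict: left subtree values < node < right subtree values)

Level-order array: [20, 16, 41, 8, None, None, 43]
Validate using subtree bounds (lo, hi): at each node, require lo < value < hi,
then recurse left with hi=value and right with lo=value.
Preorder trace (stopping at first violation):
  at node 20 with bounds (-inf, +inf): OK
  at node 16 with bounds (-inf, 20): OK
  at node 8 with bounds (-inf, 16): OK
  at node 41 with bounds (20, +inf): OK
  at node 43 with bounds (41, +inf): OK
No violation found at any node.
Result: Valid BST


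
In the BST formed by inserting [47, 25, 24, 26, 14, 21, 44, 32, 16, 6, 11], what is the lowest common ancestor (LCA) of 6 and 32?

Tree insertion order: [47, 25, 24, 26, 14, 21, 44, 32, 16, 6, 11]
Tree (level-order array): [47, 25, None, 24, 26, 14, None, None, 44, 6, 21, 32, None, None, 11, 16]
In a BST, the LCA of p=6, q=32 is the first node v on the
root-to-leaf path with p <= v <= q (go left if both < v, right if both > v).
Walk from root:
  at 47: both 6 and 32 < 47, go left
  at 25: 6 <= 25 <= 32, this is the LCA
LCA = 25


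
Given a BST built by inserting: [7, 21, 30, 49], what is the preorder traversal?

Tree insertion order: [7, 21, 30, 49]
Tree (level-order array): [7, None, 21, None, 30, None, 49]
Preorder traversal: [7, 21, 30, 49]


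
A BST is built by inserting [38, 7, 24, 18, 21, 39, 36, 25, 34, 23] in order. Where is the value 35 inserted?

Starting tree (level order): [38, 7, 39, None, 24, None, None, 18, 36, None, 21, 25, None, None, 23, None, 34]
Insertion path: 38 -> 7 -> 24 -> 36 -> 25 -> 34
Result: insert 35 as right child of 34
Final tree (level order): [38, 7, 39, None, 24, None, None, 18, 36, None, 21, 25, None, None, 23, None, 34, None, None, None, 35]


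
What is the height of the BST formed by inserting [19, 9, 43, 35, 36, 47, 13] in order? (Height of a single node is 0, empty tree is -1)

Insertion order: [19, 9, 43, 35, 36, 47, 13]
Tree (level-order array): [19, 9, 43, None, 13, 35, 47, None, None, None, 36]
Compute height bottom-up (empty subtree = -1):
  height(13) = 1 + max(-1, -1) = 0
  height(9) = 1 + max(-1, 0) = 1
  height(36) = 1 + max(-1, -1) = 0
  height(35) = 1 + max(-1, 0) = 1
  height(47) = 1 + max(-1, -1) = 0
  height(43) = 1 + max(1, 0) = 2
  height(19) = 1 + max(1, 2) = 3
Height = 3


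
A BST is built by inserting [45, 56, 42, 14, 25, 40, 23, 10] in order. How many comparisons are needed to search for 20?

Search path for 20: 45 -> 42 -> 14 -> 25 -> 23
Found: False
Comparisons: 5


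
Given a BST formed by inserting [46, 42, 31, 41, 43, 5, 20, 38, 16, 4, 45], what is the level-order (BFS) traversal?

Tree insertion order: [46, 42, 31, 41, 43, 5, 20, 38, 16, 4, 45]
Tree (level-order array): [46, 42, None, 31, 43, 5, 41, None, 45, 4, 20, 38, None, None, None, None, None, 16]
BFS from the root, enqueuing left then right child of each popped node:
  queue [46] -> pop 46, enqueue [42], visited so far: [46]
  queue [42] -> pop 42, enqueue [31, 43], visited so far: [46, 42]
  queue [31, 43] -> pop 31, enqueue [5, 41], visited so far: [46, 42, 31]
  queue [43, 5, 41] -> pop 43, enqueue [45], visited so far: [46, 42, 31, 43]
  queue [5, 41, 45] -> pop 5, enqueue [4, 20], visited so far: [46, 42, 31, 43, 5]
  queue [41, 45, 4, 20] -> pop 41, enqueue [38], visited so far: [46, 42, 31, 43, 5, 41]
  queue [45, 4, 20, 38] -> pop 45, enqueue [none], visited so far: [46, 42, 31, 43, 5, 41, 45]
  queue [4, 20, 38] -> pop 4, enqueue [none], visited so far: [46, 42, 31, 43, 5, 41, 45, 4]
  queue [20, 38] -> pop 20, enqueue [16], visited so far: [46, 42, 31, 43, 5, 41, 45, 4, 20]
  queue [38, 16] -> pop 38, enqueue [none], visited so far: [46, 42, 31, 43, 5, 41, 45, 4, 20, 38]
  queue [16] -> pop 16, enqueue [none], visited so far: [46, 42, 31, 43, 5, 41, 45, 4, 20, 38, 16]
Result: [46, 42, 31, 43, 5, 41, 45, 4, 20, 38, 16]


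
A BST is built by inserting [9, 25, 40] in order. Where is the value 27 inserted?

Starting tree (level order): [9, None, 25, None, 40]
Insertion path: 9 -> 25 -> 40
Result: insert 27 as left child of 40
Final tree (level order): [9, None, 25, None, 40, 27]


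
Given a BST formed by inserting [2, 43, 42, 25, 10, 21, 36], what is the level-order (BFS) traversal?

Tree insertion order: [2, 43, 42, 25, 10, 21, 36]
Tree (level-order array): [2, None, 43, 42, None, 25, None, 10, 36, None, 21]
BFS from the root, enqueuing left then right child of each popped node:
  queue [2] -> pop 2, enqueue [43], visited so far: [2]
  queue [43] -> pop 43, enqueue [42], visited so far: [2, 43]
  queue [42] -> pop 42, enqueue [25], visited so far: [2, 43, 42]
  queue [25] -> pop 25, enqueue [10, 36], visited so far: [2, 43, 42, 25]
  queue [10, 36] -> pop 10, enqueue [21], visited so far: [2, 43, 42, 25, 10]
  queue [36, 21] -> pop 36, enqueue [none], visited so far: [2, 43, 42, 25, 10, 36]
  queue [21] -> pop 21, enqueue [none], visited so far: [2, 43, 42, 25, 10, 36, 21]
Result: [2, 43, 42, 25, 10, 36, 21]
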